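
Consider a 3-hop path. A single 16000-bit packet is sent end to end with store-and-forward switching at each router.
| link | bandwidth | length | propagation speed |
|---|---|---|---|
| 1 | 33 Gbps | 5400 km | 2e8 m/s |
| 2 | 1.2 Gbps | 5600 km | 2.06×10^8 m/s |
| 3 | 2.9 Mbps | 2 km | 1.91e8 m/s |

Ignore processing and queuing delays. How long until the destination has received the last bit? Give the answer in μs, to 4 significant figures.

59730 μs

Transmission delays (L/R per hop): 0.484848, 13.3333, 5517.24 μs; sum = 5531.06 μs.
Propagation delays (d/s per hop): 27000, 27184.5, 10.4712 μs; sum = 54194.9 μs.
End-to-end = 59730 μs.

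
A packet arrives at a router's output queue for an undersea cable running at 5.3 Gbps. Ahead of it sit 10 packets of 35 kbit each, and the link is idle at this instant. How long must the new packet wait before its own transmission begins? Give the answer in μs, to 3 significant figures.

66.0 μs

Each queued packet: L/R = 35000/5300000000 = 6.60377 μs.
10 queued → 66.0377 μs.
Queuing delay = 66.0 μs.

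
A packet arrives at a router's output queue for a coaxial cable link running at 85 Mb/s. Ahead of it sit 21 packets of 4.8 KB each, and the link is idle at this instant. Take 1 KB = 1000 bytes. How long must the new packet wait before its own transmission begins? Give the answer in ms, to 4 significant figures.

9.487 ms

Each queued packet: L/R = 38400/85000000 = 0.451765 ms.
21 queued → 9.48706 ms.
Queuing delay = 9.487 ms.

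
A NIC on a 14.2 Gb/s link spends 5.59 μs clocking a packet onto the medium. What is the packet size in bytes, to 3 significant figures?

L = R × t_tx = 14200000000 b/s × 5.59e-06 s = 79378 bits.
In bytes: 79378 / 8 = 9920 bytes.

9920 bytes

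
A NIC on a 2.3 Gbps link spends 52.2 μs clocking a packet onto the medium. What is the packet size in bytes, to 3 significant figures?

15000 bytes

L = R × t_tx = 2300000000 b/s × 5.22e-05 s = 120060 bits.
In bytes: 120060 / 8 = 15000 bytes.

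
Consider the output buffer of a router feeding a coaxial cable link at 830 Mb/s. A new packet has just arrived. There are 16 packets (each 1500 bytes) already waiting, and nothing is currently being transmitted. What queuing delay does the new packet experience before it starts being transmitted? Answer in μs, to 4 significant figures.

Each queued packet: L/R = 12000/830000000 = 14.4578 μs.
16 queued → 231.325 μs.
Queuing delay = 231.3 μs.

231.3 μs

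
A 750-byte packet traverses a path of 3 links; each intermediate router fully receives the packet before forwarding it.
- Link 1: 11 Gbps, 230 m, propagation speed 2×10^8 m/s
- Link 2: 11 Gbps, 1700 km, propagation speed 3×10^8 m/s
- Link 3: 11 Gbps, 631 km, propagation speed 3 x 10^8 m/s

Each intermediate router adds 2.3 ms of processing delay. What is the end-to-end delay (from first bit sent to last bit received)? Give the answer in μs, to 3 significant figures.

12400 μs

L = 750 × 8 = 6000 bits.
Transmission delay per hop = L/R = 6000/11000000000 = 0.545455 μs; 3 hops → 1.63636 μs.
Propagation delays (d/s per hop): 1.15, 5666.67, 2103.33 μs; sum = 7771.15 μs.
Processing at 2 router(s): 2 × 2.3 ms = 4600 μs.
End-to-end = 12400 μs.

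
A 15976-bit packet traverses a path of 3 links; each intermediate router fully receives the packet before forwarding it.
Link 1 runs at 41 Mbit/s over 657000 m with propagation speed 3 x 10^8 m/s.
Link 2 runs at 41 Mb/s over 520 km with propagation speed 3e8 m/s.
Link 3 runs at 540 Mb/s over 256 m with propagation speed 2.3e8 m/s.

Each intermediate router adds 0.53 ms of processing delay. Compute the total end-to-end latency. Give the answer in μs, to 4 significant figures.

5793 μs

Transmission delays (L/R per hop): 389.659, 389.659, 29.5852 μs; sum = 808.902 μs.
Propagation delays (d/s per hop): 2190, 1733.33, 1.11304 μs; sum = 3924.45 μs.
Processing at 2 router(s): 2 × 0.53 ms = 1060 μs.
End-to-end = 5793 μs.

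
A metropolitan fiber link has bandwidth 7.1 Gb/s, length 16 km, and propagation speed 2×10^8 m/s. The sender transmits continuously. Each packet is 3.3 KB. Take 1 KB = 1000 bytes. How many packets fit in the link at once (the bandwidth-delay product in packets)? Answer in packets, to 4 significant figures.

Propagation delay = 16000 / 200000000 = 8e-05 s.
BDP = R × t_prop = 7100000000 × 8e-05 = 568000 bits.
In packets of 26400 bits: 21.52 packets.

21.52 packets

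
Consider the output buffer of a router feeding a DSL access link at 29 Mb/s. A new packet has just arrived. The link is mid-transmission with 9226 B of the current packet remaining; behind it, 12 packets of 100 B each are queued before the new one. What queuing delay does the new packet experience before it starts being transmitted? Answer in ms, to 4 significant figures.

2.876 ms

Each queued packet: L/R = 800/29000000 = 0.0275862 ms.
12 queued → 0.331034 ms.
Plus remaining 73808 bits of current packet: 2.5451 ms.
Queuing delay = 2.876 ms.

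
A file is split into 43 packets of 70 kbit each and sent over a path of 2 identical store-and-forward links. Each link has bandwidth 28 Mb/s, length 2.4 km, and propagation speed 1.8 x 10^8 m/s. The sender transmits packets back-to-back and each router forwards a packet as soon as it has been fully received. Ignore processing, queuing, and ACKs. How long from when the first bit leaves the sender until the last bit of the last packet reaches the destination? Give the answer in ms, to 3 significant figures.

Per-hop transmission t_tx = L/R = 70000/28000000 = 2.5 ms.
Per-hop propagation t_prop = 2400/180000000 = 0.0133333 ms.
Pipeline fill: first packet needs 2·t_tx to clear all hops; remaining 42 packets each add one t_tx.
Total = (2+43-1)·t_tx + 2·t_prop = 44·2.5 + 2·0.0133333 = 110 ms.

110 ms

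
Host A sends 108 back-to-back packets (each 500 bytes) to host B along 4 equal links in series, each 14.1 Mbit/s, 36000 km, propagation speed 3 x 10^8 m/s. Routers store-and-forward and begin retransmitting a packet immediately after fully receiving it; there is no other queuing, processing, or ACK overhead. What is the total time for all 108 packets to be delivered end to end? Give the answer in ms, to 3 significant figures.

511 ms

Per-hop transmission t_tx = L/R = 4000/14100000 = 0.283688 ms.
Per-hop propagation t_prop = 36000000/300000000 = 120 ms.
Pipeline fill: first packet needs 4·t_tx to clear all hops; remaining 107 packets each add one t_tx.
Total = (4+108-1)·t_tx + 4·t_prop = 111·0.283688 + 4·120 = 511 ms.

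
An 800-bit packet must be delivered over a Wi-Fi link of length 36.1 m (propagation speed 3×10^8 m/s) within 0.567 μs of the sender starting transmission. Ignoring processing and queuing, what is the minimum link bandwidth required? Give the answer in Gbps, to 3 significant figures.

1.79 Gbps

Propagation delay = 36.1 / 300000000 = 0.120333 μs.
Transmission budget = 0.567 − 0.120333 = 0.446667 μs.
R ≥ L / t_tx = 800 bits / 4.46667e-07 s = 1.79 Gbps.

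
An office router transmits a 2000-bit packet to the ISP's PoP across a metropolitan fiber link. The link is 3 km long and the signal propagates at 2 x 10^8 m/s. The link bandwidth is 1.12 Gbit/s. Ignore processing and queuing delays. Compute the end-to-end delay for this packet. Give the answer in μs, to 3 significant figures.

Transmission delay = L/R = 2000 / 1120000000 = 1.78571 μs.
Propagation delay = d/s = 3000 m / 200000000 m/s = 15 μs.
Total = 16.8 μs.

16.8 μs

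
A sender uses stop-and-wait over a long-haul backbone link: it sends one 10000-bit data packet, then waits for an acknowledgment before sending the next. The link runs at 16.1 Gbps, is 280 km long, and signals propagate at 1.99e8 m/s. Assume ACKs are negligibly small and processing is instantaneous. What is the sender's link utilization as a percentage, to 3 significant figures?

0.0221 %

t_tx = L/R = 10000/1.61e+10 = 6.21118e-07 s.
t_prop = 280000/199000000 = 0.00140704 s; RTT = 0.00281407 s.
Cycle = t_tx + RTT = 0.00281469 s.
Utilization = t_tx / cycle = 6.21118e-07/0.00281469 = 0.0221 %.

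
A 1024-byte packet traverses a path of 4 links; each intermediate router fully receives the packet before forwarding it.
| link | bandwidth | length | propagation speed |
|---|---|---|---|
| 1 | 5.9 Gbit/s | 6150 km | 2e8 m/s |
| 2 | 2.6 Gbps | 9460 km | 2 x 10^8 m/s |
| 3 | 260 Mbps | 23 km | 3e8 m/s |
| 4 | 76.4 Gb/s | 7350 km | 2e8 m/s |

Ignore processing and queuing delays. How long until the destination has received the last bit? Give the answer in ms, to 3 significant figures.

115 ms

L = 1024 × 8 = 8192 bits.
Transmission delays (L/R per hop): 0.00138847, 0.00315077, 0.0315077, 0.000107225 ms; sum = 0.0361542 ms.
Propagation delays (d/s per hop): 30.75, 47.3, 0.0766667, 36.75 ms; sum = 114.877 ms.
End-to-end = 115 ms.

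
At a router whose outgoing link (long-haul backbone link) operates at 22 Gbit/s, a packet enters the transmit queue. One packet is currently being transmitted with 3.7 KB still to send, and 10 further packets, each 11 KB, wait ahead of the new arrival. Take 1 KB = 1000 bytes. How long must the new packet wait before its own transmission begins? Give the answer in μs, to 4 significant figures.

41.35 μs

Each queued packet: L/R = 88000/22000000000 = 4 μs.
10 queued → 40 μs.
Plus remaining 29600 bits of current packet: 1.34545 μs.
Queuing delay = 41.35 μs.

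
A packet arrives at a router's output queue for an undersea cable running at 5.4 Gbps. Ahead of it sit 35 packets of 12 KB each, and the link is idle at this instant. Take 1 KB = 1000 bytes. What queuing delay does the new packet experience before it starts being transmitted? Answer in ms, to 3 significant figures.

Each queued packet: L/R = 96000/5400000000 = 0.0177778 ms.
35 queued → 0.622222 ms.
Queuing delay = 0.622 ms.

0.622 ms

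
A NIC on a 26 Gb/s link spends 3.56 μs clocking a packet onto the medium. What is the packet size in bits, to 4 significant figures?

92560 bits

L = R × t_tx = 26000000000 b/s × 3.56e-06 s = 92560 bits.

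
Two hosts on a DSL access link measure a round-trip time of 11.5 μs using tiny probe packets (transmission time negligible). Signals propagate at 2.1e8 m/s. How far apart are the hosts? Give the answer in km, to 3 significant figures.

One-way propagation = RTT/2 = 5.75 μs.
d = s × t = 210000000 × 5.75e-06 = 1.21 km.

1.21 km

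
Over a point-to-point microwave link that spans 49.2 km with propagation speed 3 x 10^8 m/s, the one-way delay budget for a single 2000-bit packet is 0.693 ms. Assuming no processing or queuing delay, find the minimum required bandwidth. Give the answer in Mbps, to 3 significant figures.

3.78 Mbps

Propagation delay = 49200 / 300000000 = 0.164 ms.
Transmission budget = 0.693 − 0.164 = 0.529 ms.
R ≥ L / t_tx = 2000 bits / 0.000529 s = 3.78 Mbps.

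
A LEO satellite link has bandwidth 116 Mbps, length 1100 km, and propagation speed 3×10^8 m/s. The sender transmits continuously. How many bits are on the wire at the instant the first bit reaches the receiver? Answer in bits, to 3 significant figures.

425000 bits

Propagation delay = 1100000 / 300000000 = 0.00366667 s.
BDP = R × t_prop = 116000000 × 0.00366667 = 425333 bits.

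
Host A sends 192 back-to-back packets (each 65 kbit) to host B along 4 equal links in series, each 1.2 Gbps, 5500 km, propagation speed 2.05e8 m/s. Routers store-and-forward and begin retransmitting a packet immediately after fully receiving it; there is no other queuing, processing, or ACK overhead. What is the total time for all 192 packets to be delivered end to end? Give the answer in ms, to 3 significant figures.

118 ms

Per-hop transmission t_tx = L/R = 65000/1200000000 = 0.0541667 ms.
Per-hop propagation t_prop = 5500000/2.05e+08 = 26.8293 ms.
Pipeline fill: first packet needs 4·t_tx to clear all hops; remaining 191 packets each add one t_tx.
Total = (4+192-1)·t_tx + 4·t_prop = 195·0.0541667 + 4·26.8293 = 118 ms.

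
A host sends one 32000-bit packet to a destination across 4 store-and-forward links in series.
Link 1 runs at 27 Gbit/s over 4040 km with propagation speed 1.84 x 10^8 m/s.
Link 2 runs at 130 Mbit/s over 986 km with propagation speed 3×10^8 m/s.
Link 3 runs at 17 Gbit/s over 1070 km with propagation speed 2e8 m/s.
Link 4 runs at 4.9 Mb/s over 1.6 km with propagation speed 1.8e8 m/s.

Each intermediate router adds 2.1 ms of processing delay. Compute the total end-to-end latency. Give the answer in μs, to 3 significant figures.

43700 μs

Transmission delays (L/R per hop): 1.18519, 246.154, 1.88235, 6530.61 μs; sum = 6779.83 μs.
Propagation delays (d/s per hop): 21956.5, 3286.67, 5350, 8.88889 μs; sum = 30602.1 μs.
Processing at 3 router(s): 3 × 2.1 ms = 6300 μs.
End-to-end = 43700 μs.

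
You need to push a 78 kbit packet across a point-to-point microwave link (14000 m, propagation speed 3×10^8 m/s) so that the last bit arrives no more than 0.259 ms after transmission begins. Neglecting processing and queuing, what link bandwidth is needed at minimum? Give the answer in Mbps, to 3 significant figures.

367 Mbps

Propagation delay = 14000 / 300000000 = 0.0466667 ms.
Transmission budget = 0.259 − 0.0466667 = 0.212333 ms.
R ≥ L / t_tx = 78000 bits / 0.000212333 s = 367 Mbps.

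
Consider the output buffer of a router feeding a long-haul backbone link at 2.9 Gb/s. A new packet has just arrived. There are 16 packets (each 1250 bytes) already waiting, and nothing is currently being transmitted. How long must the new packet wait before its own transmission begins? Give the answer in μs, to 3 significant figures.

55.2 μs

Each queued packet: L/R = 10000/2900000000 = 3.44828 μs.
16 queued → 55.1724 μs.
Queuing delay = 55.2 μs.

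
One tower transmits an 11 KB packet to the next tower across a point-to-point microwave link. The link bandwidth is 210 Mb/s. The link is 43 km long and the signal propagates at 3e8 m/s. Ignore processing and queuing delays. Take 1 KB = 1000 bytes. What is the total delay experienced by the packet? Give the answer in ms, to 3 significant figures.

L = 88000 bits.
Transmission delay = L/R = 88000 / 210000000 = 0.419048 ms.
Propagation delay = d/s = 43000 m / 300000000 m/s = 0.143333 ms.
Total = 0.562 ms.

0.562 ms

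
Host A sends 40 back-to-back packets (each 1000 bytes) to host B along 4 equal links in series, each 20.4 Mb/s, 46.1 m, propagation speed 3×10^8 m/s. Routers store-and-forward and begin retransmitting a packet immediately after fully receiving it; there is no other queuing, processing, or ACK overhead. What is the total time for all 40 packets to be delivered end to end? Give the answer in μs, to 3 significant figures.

Per-hop transmission t_tx = L/R = 8000/20400000 = 392.157 μs.
Per-hop propagation t_prop = 46.1/300000000 = 0.153667 μs.
Pipeline fill: first packet needs 4·t_tx to clear all hops; remaining 39 packets each add one t_tx.
Total = (4+40-1)·t_tx + 4·t_prop = 43·392.157 + 4·0.153667 = 16900 μs.

16900 μs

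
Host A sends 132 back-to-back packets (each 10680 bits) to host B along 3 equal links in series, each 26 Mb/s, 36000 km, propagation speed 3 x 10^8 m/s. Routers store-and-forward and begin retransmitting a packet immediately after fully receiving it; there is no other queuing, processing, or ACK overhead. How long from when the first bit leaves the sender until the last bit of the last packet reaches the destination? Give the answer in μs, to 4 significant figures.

Per-hop transmission t_tx = L/R = 10680/26000000 = 410.769 μs.
Per-hop propagation t_prop = 36000000/300000000 = 120000 μs.
Pipeline fill: first packet needs 3·t_tx to clear all hops; remaining 131 packets each add one t_tx.
Total = (3+132-1)·t_tx + 3·t_prop = 134·410.769 + 3·120000 = 415000 μs.

415000 μs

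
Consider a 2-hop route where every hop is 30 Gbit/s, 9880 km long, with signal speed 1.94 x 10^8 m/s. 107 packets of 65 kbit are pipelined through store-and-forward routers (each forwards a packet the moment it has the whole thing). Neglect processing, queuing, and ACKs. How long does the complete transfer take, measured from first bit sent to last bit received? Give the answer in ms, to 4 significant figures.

102.1 ms

Per-hop transmission t_tx = L/R = 65000/30000000000 = 0.00216667 ms.
Per-hop propagation t_prop = 9880000/194000000 = 50.9278 ms.
Pipeline fill: first packet needs 2·t_tx to clear all hops; remaining 106 packets each add one t_tx.
Total = (2+107-1)·t_tx + 2·t_prop = 108·0.00216667 + 2·50.9278 = 102.1 ms.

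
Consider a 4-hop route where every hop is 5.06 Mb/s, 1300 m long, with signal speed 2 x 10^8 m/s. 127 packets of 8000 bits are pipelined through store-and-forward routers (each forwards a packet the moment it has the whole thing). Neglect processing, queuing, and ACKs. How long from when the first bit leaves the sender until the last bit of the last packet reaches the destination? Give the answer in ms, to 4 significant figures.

Per-hop transmission t_tx = L/R = 8000/5060000 = 1.58103 ms.
Per-hop propagation t_prop = 1300/200000000 = 0.0065 ms.
Pipeline fill: first packet needs 4·t_tx to clear all hops; remaining 126 packets each add one t_tx.
Total = (4+127-1)·t_tx + 4·t_prop = 130·1.58103 + 4·0.0065 = 205.6 ms.

205.6 ms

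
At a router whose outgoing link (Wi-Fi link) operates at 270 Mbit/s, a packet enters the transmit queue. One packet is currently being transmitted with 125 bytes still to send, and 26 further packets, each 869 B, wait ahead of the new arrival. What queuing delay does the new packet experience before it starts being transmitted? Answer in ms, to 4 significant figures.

Each queued packet: L/R = 6952/270000000 = 0.0257481 ms.
26 queued → 0.669452 ms.
Plus remaining 1000 bits of current packet: 0.0037037 ms.
Queuing delay = 0.6732 ms.

0.6732 ms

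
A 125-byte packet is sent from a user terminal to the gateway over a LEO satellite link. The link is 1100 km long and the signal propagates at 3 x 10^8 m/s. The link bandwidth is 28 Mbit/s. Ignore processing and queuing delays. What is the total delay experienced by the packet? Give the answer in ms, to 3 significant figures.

3.70 ms

L = 125 × 8 = 1000 bits.
Transmission delay = L/R = 1000 / 28000000 = 0.0357143 ms.
Propagation delay = d/s = 1100000 m / 300000000 m/s = 3.66667 ms.
Total = 3.70 ms.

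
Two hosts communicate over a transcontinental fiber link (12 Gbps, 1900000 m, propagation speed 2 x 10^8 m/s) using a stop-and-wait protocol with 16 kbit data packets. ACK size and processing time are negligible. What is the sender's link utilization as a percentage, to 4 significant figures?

0.007017 %

t_tx = L/R = 16000/12000000000 = 1.33333e-06 s.
t_prop = 1900000/200000000 = 0.0095 s; RTT = 0.019 s.
Cycle = t_tx + RTT = 0.0190013 s.
Utilization = t_tx / cycle = 1.33333e-06/0.0190013 = 0.007017 %.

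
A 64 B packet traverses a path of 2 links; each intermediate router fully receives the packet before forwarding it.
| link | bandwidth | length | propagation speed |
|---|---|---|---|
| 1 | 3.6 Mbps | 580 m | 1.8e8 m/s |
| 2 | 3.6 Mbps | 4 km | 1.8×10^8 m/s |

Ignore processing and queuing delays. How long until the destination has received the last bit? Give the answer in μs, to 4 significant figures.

L = 64 × 8 = 512 bits.
Transmission delay per hop = L/R = 512/3600000 = 142.222 μs; 2 hops → 284.444 μs.
Propagation delays (d/s per hop): 3.22222, 22.2222 μs; sum = 25.4444 μs.
End-to-end = 309.9 μs.

309.9 μs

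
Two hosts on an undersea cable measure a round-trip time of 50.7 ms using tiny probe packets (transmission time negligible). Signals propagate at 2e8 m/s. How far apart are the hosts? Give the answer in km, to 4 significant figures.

One-way propagation = RTT/2 = 25.35 ms.
d = s × t = 200000000 × 0.02535 = 5070 km.

5070 km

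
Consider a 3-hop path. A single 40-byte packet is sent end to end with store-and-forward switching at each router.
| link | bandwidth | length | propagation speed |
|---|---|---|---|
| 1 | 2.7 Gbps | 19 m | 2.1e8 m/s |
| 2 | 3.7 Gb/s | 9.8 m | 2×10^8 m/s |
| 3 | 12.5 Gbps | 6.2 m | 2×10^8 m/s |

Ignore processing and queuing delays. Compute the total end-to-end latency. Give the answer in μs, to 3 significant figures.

L = 40 × 8 = 320 bits.
Transmission delays (L/R per hop): 0.118519, 0.0864865, 0.0256 μs; sum = 0.230605 μs.
Propagation delays (d/s per hop): 0.0904762, 0.049, 0.031 μs; sum = 0.170476 μs.
End-to-end = 0.401 μs.

0.401 μs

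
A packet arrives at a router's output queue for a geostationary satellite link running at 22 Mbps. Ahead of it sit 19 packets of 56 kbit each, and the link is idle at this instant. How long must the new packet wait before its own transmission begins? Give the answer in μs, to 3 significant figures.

48400 μs

Each queued packet: L/R = 56000/22000000 = 2545.45 μs.
19 queued → 48363.6 μs.
Queuing delay = 48400 μs.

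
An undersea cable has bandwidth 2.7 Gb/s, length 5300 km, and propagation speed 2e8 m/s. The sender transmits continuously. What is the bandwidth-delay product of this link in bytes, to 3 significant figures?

Propagation delay = 5300000 / 200000000 = 0.0265 s.
BDP = R × t_prop = 2700000000 × 0.0265 = 71550000 bits.
In bytes: 71550000/8 = 8940000 bytes.

8940000 bytes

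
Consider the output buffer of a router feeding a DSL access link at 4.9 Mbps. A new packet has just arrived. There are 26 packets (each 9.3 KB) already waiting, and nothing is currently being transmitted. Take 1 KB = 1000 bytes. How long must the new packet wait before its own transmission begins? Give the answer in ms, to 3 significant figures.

Each queued packet: L/R = 74400/4900000 = 15.1837 ms.
26 queued → 394.776 ms.
Queuing delay = 395 ms.

395 ms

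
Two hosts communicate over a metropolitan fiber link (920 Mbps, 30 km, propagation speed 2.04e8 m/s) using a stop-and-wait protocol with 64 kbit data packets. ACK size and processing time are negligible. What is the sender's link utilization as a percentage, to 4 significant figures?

t_tx = L/R = 64000/920000000 = 6.95652e-05 s.
t_prop = 30000/204000000 = 0.000147059 s; RTT = 0.000294118 s.
Cycle = t_tx + RTT = 0.000363683 s.
Utilization = t_tx / cycle = 6.95652e-05/0.000363683 = 19.13 %.

19.13 %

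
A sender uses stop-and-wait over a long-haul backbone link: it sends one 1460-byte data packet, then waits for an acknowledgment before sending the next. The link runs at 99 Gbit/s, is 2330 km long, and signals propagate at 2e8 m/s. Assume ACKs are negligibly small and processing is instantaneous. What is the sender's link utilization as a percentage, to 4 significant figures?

t_tx = L/R = 11680/99000000000 = 1.1798e-07 s.
t_prop = 2330000/200000000 = 0.01165 s; RTT = 0.0233 s.
Cycle = t_tx + RTT = 0.0233001 s.
Utilization = t_tx / cycle = 1.1798e-07/0.0233001 = 0.0005063 %.

0.0005063 %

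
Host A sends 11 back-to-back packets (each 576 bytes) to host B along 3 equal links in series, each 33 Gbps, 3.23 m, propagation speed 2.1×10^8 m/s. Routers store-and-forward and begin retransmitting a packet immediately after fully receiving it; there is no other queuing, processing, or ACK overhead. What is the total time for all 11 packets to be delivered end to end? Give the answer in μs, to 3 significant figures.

Per-hop transmission t_tx = L/R = 4608/33000000000 = 0.139636 μs.
Per-hop propagation t_prop = 3.23/210000000 = 0.015381 μs.
Pipeline fill: first packet needs 3·t_tx to clear all hops; remaining 10 packets each add one t_tx.
Total = (3+11-1)·t_tx + 3·t_prop = 13·0.139636 + 3·0.015381 = 1.86 μs.

1.86 μs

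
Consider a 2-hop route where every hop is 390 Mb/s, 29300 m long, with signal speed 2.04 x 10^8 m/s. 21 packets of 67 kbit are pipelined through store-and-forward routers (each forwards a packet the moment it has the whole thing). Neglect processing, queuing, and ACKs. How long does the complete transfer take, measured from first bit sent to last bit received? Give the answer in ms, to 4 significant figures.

4.067 ms

Per-hop transmission t_tx = L/R = 67000/390000000 = 0.171795 ms.
Per-hop propagation t_prop = 29300/204000000 = 0.143627 ms.
Pipeline fill: first packet needs 2·t_tx to clear all hops; remaining 20 packets each add one t_tx.
Total = (2+21-1)·t_tx + 2·t_prop = 22·0.171795 + 2·0.143627 = 4.067 ms.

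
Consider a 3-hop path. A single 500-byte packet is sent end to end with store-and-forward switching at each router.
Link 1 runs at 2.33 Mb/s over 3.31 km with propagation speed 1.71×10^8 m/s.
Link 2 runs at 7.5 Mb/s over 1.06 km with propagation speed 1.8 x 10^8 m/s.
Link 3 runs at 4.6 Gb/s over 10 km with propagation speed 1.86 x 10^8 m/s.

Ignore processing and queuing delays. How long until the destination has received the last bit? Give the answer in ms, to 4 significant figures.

L = 500 × 8 = 4000 bits.
Transmission delays (L/R per hop): 1.71674, 0.533333, 0.000869565 ms; sum = 2.25094 ms.
Propagation delays (d/s per hop): 0.0193567, 0.00588889, 0.0537634 ms; sum = 0.0790091 ms.
End-to-end = 2.330 ms.

2.330 ms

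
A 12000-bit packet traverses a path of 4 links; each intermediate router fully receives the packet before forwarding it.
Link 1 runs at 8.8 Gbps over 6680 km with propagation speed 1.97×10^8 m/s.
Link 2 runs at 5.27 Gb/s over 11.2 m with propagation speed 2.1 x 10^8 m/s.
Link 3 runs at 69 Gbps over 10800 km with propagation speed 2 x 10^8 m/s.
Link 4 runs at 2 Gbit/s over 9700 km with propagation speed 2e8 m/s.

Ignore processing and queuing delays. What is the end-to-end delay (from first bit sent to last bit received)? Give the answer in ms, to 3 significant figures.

136 ms

Transmission delays (L/R per hop): 0.00136364, 0.00227704, 0.000173913, 0.006 ms; sum = 0.00981459 ms.
Propagation delays (d/s per hop): 33.9086, 5.33333e-05, 54, 48.5 ms; sum = 136.409 ms.
End-to-end = 136 ms.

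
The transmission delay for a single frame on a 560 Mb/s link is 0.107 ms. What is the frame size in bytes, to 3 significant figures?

L = R × t_tx = 560000000 b/s × 0.000107 s = 59920 bits.
In bytes: 59920 / 8 = 7490 bytes.

7490 bytes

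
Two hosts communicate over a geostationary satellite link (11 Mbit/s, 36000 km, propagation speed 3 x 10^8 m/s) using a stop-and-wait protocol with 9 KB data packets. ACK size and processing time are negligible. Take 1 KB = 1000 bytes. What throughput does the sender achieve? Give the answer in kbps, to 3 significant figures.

t_tx = L/R = 72000/11000000 = 0.00654545 s.
t_prop = 36000000/300000000 = 0.12 s; RTT = 0.24 s.
Cycle = t_tx + RTT = 0.246545 s.
Throughput = L / cycle = 72000 / 0.246545 = 292 kbps.

292 kbps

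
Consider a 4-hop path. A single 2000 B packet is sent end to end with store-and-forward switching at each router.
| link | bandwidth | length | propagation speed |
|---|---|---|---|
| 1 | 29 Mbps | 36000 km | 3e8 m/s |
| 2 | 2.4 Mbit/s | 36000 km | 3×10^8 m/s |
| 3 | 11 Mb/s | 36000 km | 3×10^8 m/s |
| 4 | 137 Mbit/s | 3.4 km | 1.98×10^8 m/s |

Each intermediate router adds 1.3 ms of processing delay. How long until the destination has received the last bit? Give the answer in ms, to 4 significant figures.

L = 2000 × 8 = 16000 bits.
Transmission delays (L/R per hop): 0.551724, 6.66667, 1.45455, 0.116788 ms; sum = 8.78972 ms.
Propagation delays (d/s per hop): 120, 120, 120, 0.0171717 ms; sum = 360.017 ms.
Processing at 3 router(s): 3 × 1.3 ms = 3.9 ms.
End-to-end = 372.7 ms.

372.7 ms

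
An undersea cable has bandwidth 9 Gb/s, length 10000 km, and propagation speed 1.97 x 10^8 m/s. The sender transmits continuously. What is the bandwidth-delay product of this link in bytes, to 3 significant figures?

Propagation delay = 10000000 / 197000000 = 0.0507614 s.
BDP = R × t_prop = 9000000000 × 0.0507614 = 456853000 bits.
In bytes: 456853000/8 = 57100000 bytes.

57100000 bytes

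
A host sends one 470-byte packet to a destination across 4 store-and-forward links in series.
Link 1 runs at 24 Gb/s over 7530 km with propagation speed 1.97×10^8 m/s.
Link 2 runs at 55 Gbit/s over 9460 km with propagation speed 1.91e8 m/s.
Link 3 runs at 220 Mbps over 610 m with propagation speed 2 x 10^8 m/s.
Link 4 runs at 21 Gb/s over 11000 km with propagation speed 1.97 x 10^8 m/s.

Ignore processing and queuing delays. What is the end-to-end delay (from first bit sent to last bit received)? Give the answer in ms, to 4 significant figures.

143.6 ms

L = 470 × 8 = 3760 bits.
Transmission delays (L/R per hop): 0.000156667, 6.83636e-05, 0.0170909, 0.000179048 ms; sum = 0.017495 ms.
Propagation delays (d/s per hop): 38.2234, 49.5288, 0.00305, 55.8376 ms; sum = 143.593 ms.
End-to-end = 143.6 ms.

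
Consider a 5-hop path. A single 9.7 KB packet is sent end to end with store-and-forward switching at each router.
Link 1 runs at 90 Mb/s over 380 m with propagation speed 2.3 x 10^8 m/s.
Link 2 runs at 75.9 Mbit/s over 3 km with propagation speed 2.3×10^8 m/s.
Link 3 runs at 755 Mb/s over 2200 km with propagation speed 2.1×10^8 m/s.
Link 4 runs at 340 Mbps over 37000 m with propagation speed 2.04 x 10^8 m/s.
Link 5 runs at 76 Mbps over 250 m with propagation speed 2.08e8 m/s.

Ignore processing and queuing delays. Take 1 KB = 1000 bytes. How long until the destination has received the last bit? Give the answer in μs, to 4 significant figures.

13910 μs

L = 77600 bits.
Transmission delays (L/R per hop): 862.222, 1022.4, 102.781, 228.235, 1021.05 μs; sum = 3236.69 μs.
Propagation delays (d/s per hop): 1.65217, 13.0435, 10476.2, 181.373, 1.20192 μs; sum = 10673.5 μs.
End-to-end = 13910 μs.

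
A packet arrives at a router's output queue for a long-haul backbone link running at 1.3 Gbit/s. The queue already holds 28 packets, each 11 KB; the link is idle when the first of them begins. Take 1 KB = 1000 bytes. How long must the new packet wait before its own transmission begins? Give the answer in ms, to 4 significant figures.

1.895 ms

Each queued packet: L/R = 88000/1300000000 = 0.0676923 ms.
28 queued → 1.89538 ms.
Queuing delay = 1.895 ms.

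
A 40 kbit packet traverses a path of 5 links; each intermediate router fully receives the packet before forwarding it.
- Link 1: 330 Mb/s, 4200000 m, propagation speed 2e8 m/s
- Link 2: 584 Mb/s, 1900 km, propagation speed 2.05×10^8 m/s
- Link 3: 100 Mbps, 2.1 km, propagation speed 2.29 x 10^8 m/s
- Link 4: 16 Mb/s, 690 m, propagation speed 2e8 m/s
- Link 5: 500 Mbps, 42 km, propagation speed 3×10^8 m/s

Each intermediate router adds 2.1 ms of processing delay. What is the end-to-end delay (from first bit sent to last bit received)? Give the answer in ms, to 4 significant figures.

L = 40000 bits.
Transmission delays (L/R per hop): 0.121212, 0.0684932, 0.4, 2.5, 0.08 ms; sum = 3.16971 ms.
Propagation delays (d/s per hop): 21, 9.26829, 0.00917031, 0.00345, 0.14 ms; sum = 30.4209 ms.
Processing at 4 router(s): 4 × 2.1 ms = 8.4 ms.
End-to-end = 41.99 ms.

41.99 ms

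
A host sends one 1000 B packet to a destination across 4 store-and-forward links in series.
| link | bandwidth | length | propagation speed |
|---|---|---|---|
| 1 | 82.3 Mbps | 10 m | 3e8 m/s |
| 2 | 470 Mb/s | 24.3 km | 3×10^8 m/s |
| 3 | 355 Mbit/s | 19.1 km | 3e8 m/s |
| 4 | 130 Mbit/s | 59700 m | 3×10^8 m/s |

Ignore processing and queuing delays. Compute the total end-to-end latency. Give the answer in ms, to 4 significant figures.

L = 1000 × 8 = 8000 bits.
Transmission delays (L/R per hop): 0.0972053, 0.0170213, 0.0225352, 0.0615385 ms; sum = 0.1983 ms.
Propagation delays (d/s per hop): 3.33333e-05, 0.081, 0.0636667, 0.199 ms; sum = 0.3437 ms.
End-to-end = 0.5420 ms.

0.5420 ms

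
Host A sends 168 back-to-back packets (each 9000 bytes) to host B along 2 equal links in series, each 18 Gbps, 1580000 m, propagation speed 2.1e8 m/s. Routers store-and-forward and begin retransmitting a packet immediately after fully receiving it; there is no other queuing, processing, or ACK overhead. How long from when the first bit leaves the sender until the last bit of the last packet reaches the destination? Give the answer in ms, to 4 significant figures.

Per-hop transmission t_tx = L/R = 72000/18000000000 = 0.004 ms.
Per-hop propagation t_prop = 1580000/210000000 = 7.52381 ms.
Pipeline fill: first packet needs 2·t_tx to clear all hops; remaining 167 packets each add one t_tx.
Total = (2+168-1)·t_tx + 2·t_prop = 169·0.004 + 2·7.52381 = 15.72 ms.

15.72 ms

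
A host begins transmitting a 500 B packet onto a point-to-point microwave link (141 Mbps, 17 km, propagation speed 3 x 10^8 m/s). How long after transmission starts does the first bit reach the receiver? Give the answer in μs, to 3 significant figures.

56.7 μs

First bit experiences only propagation delay: d/s = 17000/300000000 = 56.7 μs.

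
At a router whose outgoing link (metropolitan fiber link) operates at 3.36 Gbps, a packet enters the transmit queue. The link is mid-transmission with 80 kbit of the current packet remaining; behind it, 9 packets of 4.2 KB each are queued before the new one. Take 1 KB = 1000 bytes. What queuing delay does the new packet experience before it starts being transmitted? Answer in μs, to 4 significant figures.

Each queued packet: L/R = 33600/3360000000 = 10 μs.
9 queued → 90 μs.
Plus remaining 80000 bits of current packet: 23.8095 μs.
Queuing delay = 113.8 μs.

113.8 μs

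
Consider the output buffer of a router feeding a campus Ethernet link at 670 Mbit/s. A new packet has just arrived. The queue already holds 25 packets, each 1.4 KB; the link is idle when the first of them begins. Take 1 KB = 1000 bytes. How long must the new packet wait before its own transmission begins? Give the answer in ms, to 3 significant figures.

Each queued packet: L/R = 11200/670000000 = 0.0167164 ms.
25 queued → 0.41791 ms.
Queuing delay = 0.418 ms.

0.418 ms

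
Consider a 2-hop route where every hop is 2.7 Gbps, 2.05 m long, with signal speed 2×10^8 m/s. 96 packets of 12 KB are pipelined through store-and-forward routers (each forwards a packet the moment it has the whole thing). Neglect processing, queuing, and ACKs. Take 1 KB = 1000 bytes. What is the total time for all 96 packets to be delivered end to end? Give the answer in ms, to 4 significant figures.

3.449 ms

Per-hop transmission t_tx = L/R = 96000/2700000000 = 0.0355556 ms.
Per-hop propagation t_prop = 2.05/200000000 = 1.025e-05 ms.
Pipeline fill: first packet needs 2·t_tx to clear all hops; remaining 95 packets each add one t_tx.
Total = (2+96-1)·t_tx + 2·t_prop = 97·0.0355556 + 2·1.025e-05 = 3.449 ms.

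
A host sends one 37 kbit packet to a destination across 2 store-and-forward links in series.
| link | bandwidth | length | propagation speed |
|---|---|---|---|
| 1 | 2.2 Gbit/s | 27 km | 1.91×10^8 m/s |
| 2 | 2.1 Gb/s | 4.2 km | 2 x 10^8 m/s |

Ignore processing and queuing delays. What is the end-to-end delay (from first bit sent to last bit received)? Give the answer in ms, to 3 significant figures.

0.197 ms

L = 37000 bits.
Transmission delays (L/R per hop): 0.0168182, 0.017619 ms; sum = 0.0344372 ms.
Propagation delays (d/s per hop): 0.141361, 0.021 ms; sum = 0.162361 ms.
End-to-end = 0.197 ms.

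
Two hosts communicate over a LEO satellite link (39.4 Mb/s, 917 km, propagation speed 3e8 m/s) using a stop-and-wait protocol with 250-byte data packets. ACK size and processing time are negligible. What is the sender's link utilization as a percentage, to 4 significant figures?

t_tx = L/R = 2000/39400000 = 5.07614e-05 s.
t_prop = 917000/300000000 = 0.00305667 s; RTT = 0.00611333 s.
Cycle = t_tx + RTT = 0.00616409 s.
Utilization = t_tx / cycle = 5.07614e-05/0.00616409 = 0.8235 %.

0.8235 %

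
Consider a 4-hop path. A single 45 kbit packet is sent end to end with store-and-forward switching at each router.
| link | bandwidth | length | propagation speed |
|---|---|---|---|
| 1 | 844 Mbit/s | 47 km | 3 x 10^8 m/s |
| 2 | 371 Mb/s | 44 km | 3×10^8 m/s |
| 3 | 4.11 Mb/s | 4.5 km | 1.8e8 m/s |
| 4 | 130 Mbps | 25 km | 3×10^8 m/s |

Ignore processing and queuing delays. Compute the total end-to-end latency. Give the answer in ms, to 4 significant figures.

L = 45000 bits.
Transmission delays (L/R per hop): 0.0533175, 0.121294, 10.9489, 0.346154 ms; sum = 11.4697 ms.
Propagation delays (d/s per hop): 0.156667, 0.146667, 0.025, 0.0833333 ms; sum = 0.411667 ms.
End-to-end = 11.88 ms.

11.88 ms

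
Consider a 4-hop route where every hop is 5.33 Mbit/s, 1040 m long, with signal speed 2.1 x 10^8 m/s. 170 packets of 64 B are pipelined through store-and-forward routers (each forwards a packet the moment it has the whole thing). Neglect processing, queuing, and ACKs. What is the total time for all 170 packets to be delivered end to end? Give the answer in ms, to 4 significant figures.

16.64 ms

Per-hop transmission t_tx = L/R = 512/5330000 = 0.09606 ms.
Per-hop propagation t_prop = 1040/210000000 = 0.00495238 ms.
Pipeline fill: first packet needs 4·t_tx to clear all hops; remaining 169 packets each add one t_tx.
Total = (4+170-1)·t_tx + 4·t_prop = 173·0.09606 + 4·0.00495238 = 16.64 ms.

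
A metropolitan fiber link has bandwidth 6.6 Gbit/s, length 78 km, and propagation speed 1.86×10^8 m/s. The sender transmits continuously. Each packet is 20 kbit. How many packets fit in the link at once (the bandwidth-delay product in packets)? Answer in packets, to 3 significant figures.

138 packets

Propagation delay = 78000 / 186000000 = 0.000419355 s.
BDP = R × t_prop = 6600000000 × 0.000419355 = 2767740 bits.
In packets of 20000 bits: 138 packets.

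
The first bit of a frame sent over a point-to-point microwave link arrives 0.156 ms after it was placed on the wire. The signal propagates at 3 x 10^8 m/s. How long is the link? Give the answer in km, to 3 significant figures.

46.8 km

d = s × t_prop = 300000000 × 0.000156 = 46.8 km.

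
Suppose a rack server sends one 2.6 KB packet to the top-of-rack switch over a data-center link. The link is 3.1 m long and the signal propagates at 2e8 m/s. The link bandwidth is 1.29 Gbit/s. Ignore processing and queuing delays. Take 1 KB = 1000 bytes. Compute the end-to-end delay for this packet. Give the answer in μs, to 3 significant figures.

L = 20800 bits.
Transmission delay = L/R = 20800 / 1290000000 = 16.124 μs.
Propagation delay = d/s = 3.1 m / 200000000 m/s = 0.0155 μs.
Total = 16.1 μs.

16.1 μs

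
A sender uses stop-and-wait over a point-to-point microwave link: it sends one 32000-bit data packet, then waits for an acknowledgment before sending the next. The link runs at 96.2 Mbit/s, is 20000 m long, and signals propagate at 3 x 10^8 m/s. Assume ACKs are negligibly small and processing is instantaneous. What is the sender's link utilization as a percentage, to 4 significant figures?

t_tx = L/R = 32000/96200000 = 0.00033264 s.
t_prop = 20000/300000000 = 6.66667e-05 s; RTT = 0.000133333 s.
Cycle = t_tx + RTT = 0.000465974 s.
Utilization = t_tx / cycle = 0.00033264/0.000465974 = 71.39 %.

71.39 %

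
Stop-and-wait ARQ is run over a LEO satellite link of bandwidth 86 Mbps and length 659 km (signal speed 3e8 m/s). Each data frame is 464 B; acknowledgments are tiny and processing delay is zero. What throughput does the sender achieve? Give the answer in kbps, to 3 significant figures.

t_tx = L/R = 3712/86000000 = 4.31628e-05 s.
t_prop = 659000/300000000 = 0.00219667 s; RTT = 0.00439333 s.
Cycle = t_tx + RTT = 0.0044365 s.
Throughput = L / cycle = 3712 / 0.0044365 = 837 kbps.

837 kbps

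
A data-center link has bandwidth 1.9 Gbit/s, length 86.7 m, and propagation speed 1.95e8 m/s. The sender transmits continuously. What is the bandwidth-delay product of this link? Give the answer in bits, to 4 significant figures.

Propagation delay = 86.7 / 195000000 = 4.44615e-07 s.
BDP = R × t_prop = 1900000000 × 4.44615e-07 = 844.769 bits.

844.8 bits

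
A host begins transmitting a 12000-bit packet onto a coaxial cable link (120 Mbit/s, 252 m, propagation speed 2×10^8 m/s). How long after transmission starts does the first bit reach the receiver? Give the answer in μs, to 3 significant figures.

First bit experiences only propagation delay: d/s = 252/200000000 = 1.26 μs.

1.26 μs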